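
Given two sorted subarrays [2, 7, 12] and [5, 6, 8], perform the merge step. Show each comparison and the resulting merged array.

Merging process:

Compare 2 vs 5: take 2 from left. Merged: [2]
Compare 7 vs 5: take 5 from right. Merged: [2, 5]
Compare 7 vs 6: take 6 from right. Merged: [2, 5, 6]
Compare 7 vs 8: take 7 from left. Merged: [2, 5, 6, 7]
Compare 12 vs 8: take 8 from right. Merged: [2, 5, 6, 7, 8]
Append remaining from left: [12]. Merged: [2, 5, 6, 7, 8, 12]

Final merged array: [2, 5, 6, 7, 8, 12]
Total comparisons: 5

The merged array is [2, 5, 6, 7, 8, 12], requiring 5 comparisons. The merge step runs in O(n) time where n is the total number of elements.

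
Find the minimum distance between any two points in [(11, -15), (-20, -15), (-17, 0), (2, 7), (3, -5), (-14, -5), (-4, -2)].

Computing all pairwise distances among 7 points:

d((11, -15), (-20, -15)) = 31.0
d((11, -15), (-17, 0)) = 31.7648
d((11, -15), (2, 7)) = 23.7697
d((11, -15), (3, -5)) = 12.8062
d((11, -15), (-14, -5)) = 26.9258
d((11, -15), (-4, -2)) = 19.8494
d((-20, -15), (-17, 0)) = 15.2971
d((-20, -15), (2, 7)) = 31.1127
d((-20, -15), (3, -5)) = 25.0799
d((-20, -15), (-14, -5)) = 11.6619
d((-20, -15), (-4, -2)) = 20.6155
d((-17, 0), (2, 7)) = 20.2485
d((-17, 0), (3, -5)) = 20.6155
d((-17, 0), (-14, -5)) = 5.831 <-- minimum
d((-17, 0), (-4, -2)) = 13.1529
d((2, 7), (3, -5)) = 12.0416
d((2, 7), (-14, -5)) = 20.0
d((2, 7), (-4, -2)) = 10.8167
d((3, -5), (-14, -5)) = 17.0
d((3, -5), (-4, -2)) = 7.6158
d((-14, -5), (-4, -2)) = 10.4403

Closest pair: (-17, 0) and (-14, -5) with distance 5.831

The closest pair is (-17, 0) and (-14, -5) with Euclidean distance 5.831. For 7 points, brute-force pairwise comparison is shown above. For large n, the divide-and-conquer algorithm (sort by x, recurse on halves, check the dividing strip) achieves O(n log n).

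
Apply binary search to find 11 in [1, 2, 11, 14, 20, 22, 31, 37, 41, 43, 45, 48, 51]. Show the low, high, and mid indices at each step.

Binary search for 11 in [1, 2, 11, 14, 20, 22, 31, 37, 41, 43, 45, 48, 51]:

lo=0, hi=12, mid=6, arr[mid]=31 -> 31 > 11, search left half
lo=0, hi=5, mid=2, arr[mid]=11 -> Found target at index 2!

Binary search finds 11 at index 2 after 2 comparisons. The search repeatedly halves the search space by comparing with the middle element.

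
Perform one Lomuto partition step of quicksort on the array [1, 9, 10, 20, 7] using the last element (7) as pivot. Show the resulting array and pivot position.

Lomuto partition with pivot = 7:

Initial array: [1, 9, 10, 20, 7]

arr[0]=1 <= 7: swap with position 0, array becomes [1, 9, 10, 20, 7]
arr[1]=9 > 7: no swap
arr[2]=10 > 7: no swap
arr[3]=20 > 7: no swap

Place pivot at position 1: [1, 7, 10, 20, 9]
Pivot position: 1

After partitioning with pivot 7, the array becomes [1, 7, 10, 20, 9]. The pivot is placed at index 1. All elements to the left of the pivot are <= 7, and all elements to the right are > 7.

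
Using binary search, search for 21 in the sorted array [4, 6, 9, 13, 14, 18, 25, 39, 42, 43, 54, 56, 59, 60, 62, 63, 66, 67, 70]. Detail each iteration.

Binary search for 21 in [4, 6, 9, 13, 14, 18, 25, 39, 42, 43, 54, 56, 59, 60, 62, 63, 66, 67, 70]:

lo=0, hi=18, mid=9, arr[mid]=43 -> 43 > 21, search left half
lo=0, hi=8, mid=4, arr[mid]=14 -> 14 < 21, search right half
lo=5, hi=8, mid=6, arr[mid]=25 -> 25 > 21, search left half
lo=5, hi=5, mid=5, arr[mid]=18 -> 18 < 21, search right half
lo=6 > hi=5, target 21 not found

Binary search determines that 21 is not in the array after 4 comparisons. The search space was exhausted without finding the target.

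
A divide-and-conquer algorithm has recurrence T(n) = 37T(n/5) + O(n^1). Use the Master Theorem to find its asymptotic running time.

Master Theorem for T(n) = 37T(n/5) + O(n^1):

a = 37, b = 5, c = 1
log_b(a) = log_5(37) = 2.2436

Case 1: c = 1 < log_5(37) = 2.2436
T(n) = O(n^(log_5 37))

For T(n) = 37T(n/5) + O(n^1): log_5(37) = 2.2436. This is Case 1 of the Master Theorem (c < log_b(a), work dominated by leaves), giving O(n^(log_5 37)).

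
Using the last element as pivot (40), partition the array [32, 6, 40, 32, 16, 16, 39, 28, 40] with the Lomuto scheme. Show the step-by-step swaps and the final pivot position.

Lomuto partition with pivot = 40:

Initial array: [32, 6, 40, 32, 16, 16, 39, 28, 40]

arr[0]=32 <= 40: swap with position 0, array becomes [32, 6, 40, 32, 16, 16, 39, 28, 40]
arr[1]=6 <= 40: swap with position 1, array becomes [32, 6, 40, 32, 16, 16, 39, 28, 40]
arr[2]=40 <= 40: swap with position 2, array becomes [32, 6, 40, 32, 16, 16, 39, 28, 40]
arr[3]=32 <= 40: swap with position 3, array becomes [32, 6, 40, 32, 16, 16, 39, 28, 40]
arr[4]=16 <= 40: swap with position 4, array becomes [32, 6, 40, 32, 16, 16, 39, 28, 40]
arr[5]=16 <= 40: swap with position 5, array becomes [32, 6, 40, 32, 16, 16, 39, 28, 40]
arr[6]=39 <= 40: swap with position 6, array becomes [32, 6, 40, 32, 16, 16, 39, 28, 40]
arr[7]=28 <= 40: swap with position 7, array becomes [32, 6, 40, 32, 16, 16, 39, 28, 40]

Place pivot at position 8: [32, 6, 40, 32, 16, 16, 39, 28, 40]
Pivot position: 8

After partitioning with pivot 40, the array becomes [32, 6, 40, 32, 16, 16, 39, 28, 40]. The pivot is placed at index 8. All elements to the left of the pivot are <= 40, and all elements to the right are > 40.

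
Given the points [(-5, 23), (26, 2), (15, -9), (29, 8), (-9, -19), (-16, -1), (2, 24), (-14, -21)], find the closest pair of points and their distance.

Computing all pairwise distances among 8 points:

d((-5, 23), (26, 2)) = 37.4433
d((-5, 23), (15, -9)) = 37.7359
d((-5, 23), (29, 8)) = 37.1618
d((-5, 23), (-9, -19)) = 42.19
d((-5, 23), (-16, -1)) = 26.4008
d((-5, 23), (2, 24)) = 7.0711
d((-5, 23), (-14, -21)) = 44.911
d((26, 2), (15, -9)) = 15.5563
d((26, 2), (29, 8)) = 6.7082
d((26, 2), (-9, -19)) = 40.8167
d((26, 2), (-16, -1)) = 42.107
d((26, 2), (2, 24)) = 32.5576
d((26, 2), (-14, -21)) = 46.1411
d((15, -9), (29, 8)) = 22.0227
d((15, -9), (-9, -19)) = 26.0
d((15, -9), (-16, -1)) = 32.0156
d((15, -9), (2, 24)) = 35.4683
d((15, -9), (-14, -21)) = 31.3847
d((29, 8), (-9, -19)) = 46.6154
d((29, 8), (-16, -1)) = 45.8912
d((29, 8), (2, 24)) = 31.3847
d((29, 8), (-14, -21)) = 51.8652
d((-9, -19), (-16, -1)) = 19.3132
d((-9, -19), (2, 24)) = 44.3847
d((-9, -19), (-14, -21)) = 5.3852 <-- minimum
d((-16, -1), (2, 24)) = 30.8058
d((-16, -1), (-14, -21)) = 20.0998
d((2, 24), (-14, -21)) = 47.7598

Closest pair: (-9, -19) and (-14, -21) with distance 5.3852

The closest pair is (-9, -19) and (-14, -21) with Euclidean distance 5.3852. For 8 points, brute-force pairwise comparison is shown above. For large n, the divide-and-conquer algorithm (sort by x, recurse on halves, check the dividing strip) achieves O(n log n).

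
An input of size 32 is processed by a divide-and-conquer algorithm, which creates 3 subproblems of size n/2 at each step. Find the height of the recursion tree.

For divide and conquer with division factor 2:

Problem sizes at each level:
Level 0: 32
Level 1: 16
Level 2: 8
Level 3: 4
Level 4: 2
Level 5: 1

The root is level 0 and the size-1 base case is level 5 (the tree spans levels 0 through 5, i.e. 6 levels counting the root), so the depth is the number of divisions: log_2(32) = 5

The recursion tree depth is log_2(32) = 5. At each level, the problem size is divided by 2, so it takes 5 divisions to reduce to a base case of size 1. The algorithm makes 3 recursive calls at each level.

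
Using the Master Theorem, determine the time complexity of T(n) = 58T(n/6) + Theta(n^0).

Master Theorem for T(n) = 58T(n/6) + O(n^0):

a = 58, b = 6, c = 0
log_b(a) = log_6(58) = 2.2662

Case 1: c = 0 < log_6(58) = 2.2662
T(n) = O(n^(log_6 58))

For T(n) = 58T(n/6) + O(n^0): log_6(58) = 2.2662. This is Case 1 of the Master Theorem (c < log_b(a), work dominated by leaves), giving O(n^(log_6 58)).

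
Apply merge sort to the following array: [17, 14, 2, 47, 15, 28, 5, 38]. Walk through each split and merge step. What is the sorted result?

Merge sort trace:

Split: [17, 14, 2, 47, 15, 28, 5, 38] -> [17, 14, 2, 47] and [15, 28, 5, 38]
  Split: [17, 14, 2, 47] -> [17, 14] and [2, 47]
    Split: [17, 14] -> [17] and [14]
    Merge: [17] + [14] -> [14, 17]
    Split: [2, 47] -> [2] and [47]
    Merge: [2] + [47] -> [2, 47]
  Merge: [14, 17] + [2, 47] -> [2, 14, 17, 47]
  Split: [15, 28, 5, 38] -> [15, 28] and [5, 38]
    Split: [15, 28] -> [15] and [28]
    Merge: [15] + [28] -> [15, 28]
    Split: [5, 38] -> [5] and [38]
    Merge: [5] + [38] -> [5, 38]
  Merge: [15, 28] + [5, 38] -> [5, 15, 28, 38]
Merge: [2, 14, 17, 47] + [5, 15, 28, 38] -> [2, 5, 14, 15, 17, 28, 38, 47]

Final sorted array: [2, 5, 14, 15, 17, 28, 38, 47]

The merge sort proceeds by recursively splitting the array and merging sorted halves.
After all merges, the sorted array is [2, 5, 14, 15, 17, 28, 38, 47].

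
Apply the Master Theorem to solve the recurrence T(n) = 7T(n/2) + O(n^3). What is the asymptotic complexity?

Master Theorem for T(n) = 7T(n/2) + O(n^3):

a = 7, b = 2, c = 3
log_b(a) = log_2(7) = 2.8074

Case 3: c = 3 > log_2(7) = 2.8074
T(n) = O(n^3) = O(n^3)

For T(n) = 7T(n/2) + O(n^3): log_2(7) = 2.8074. This is Case 3 of the Master Theorem (c > log_b(a), work dominated by root), giving O(n^3).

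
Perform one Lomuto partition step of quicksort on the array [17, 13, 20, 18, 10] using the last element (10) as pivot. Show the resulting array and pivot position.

Lomuto partition with pivot = 10:

Initial array: [17, 13, 20, 18, 10]

arr[0]=17 > 10: no swap
arr[1]=13 > 10: no swap
arr[2]=20 > 10: no swap
arr[3]=18 > 10: no swap

Place pivot at position 0: [10, 13, 20, 18, 17]
Pivot position: 0

After partitioning with pivot 10, the array becomes [10, 13, 20, 18, 17]. The pivot is placed at index 0. All elements to the left of the pivot are <= 10, and all elements to the right are > 10.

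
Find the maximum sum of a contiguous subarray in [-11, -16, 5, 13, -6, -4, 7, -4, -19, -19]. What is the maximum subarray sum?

Using Kadane's algorithm on [-11, -16, 5, 13, -6, -4, 7, -4, -19, -19]:

Scanning through the array:
Position 1 (value -16): max_ending_here = -16, max_so_far = -11
Position 2 (value 5): max_ending_here = 5, max_so_far = 5
Position 3 (value 13): max_ending_here = 18, max_so_far = 18
Position 4 (value -6): max_ending_here = 12, max_so_far = 18
Position 5 (value -4): max_ending_here = 8, max_so_far = 18
Position 6 (value 7): max_ending_here = 15, max_so_far = 18
Position 7 (value -4): max_ending_here = 11, max_so_far = 18
Position 8 (value -19): max_ending_here = -8, max_so_far = 18
Position 9 (value -19): max_ending_here = -19, max_so_far = 18

Maximum subarray: [5, 13]
Maximum sum: 18

The maximum subarray is [5, 13] with sum 18. This subarray runs from index 2 to index 3.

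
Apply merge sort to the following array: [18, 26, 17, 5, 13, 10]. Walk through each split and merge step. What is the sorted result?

Merge sort trace:

Split: [18, 26, 17, 5, 13, 10] -> [18, 26, 17] and [5, 13, 10]
  Split: [18, 26, 17] -> [18] and [26, 17]
    Split: [26, 17] -> [26] and [17]
    Merge: [26] + [17] -> [17, 26]
  Merge: [18] + [17, 26] -> [17, 18, 26]
  Split: [5, 13, 10] -> [5] and [13, 10]
    Split: [13, 10] -> [13] and [10]
    Merge: [13] + [10] -> [10, 13]
  Merge: [5] + [10, 13] -> [5, 10, 13]
Merge: [17, 18, 26] + [5, 10, 13] -> [5, 10, 13, 17, 18, 26]

Final sorted array: [5, 10, 13, 17, 18, 26]

The merge sort proceeds by recursively splitting the array and merging sorted halves.
After all merges, the sorted array is [5, 10, 13, 17, 18, 26].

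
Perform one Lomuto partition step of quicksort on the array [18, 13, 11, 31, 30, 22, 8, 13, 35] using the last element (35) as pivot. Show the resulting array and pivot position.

Lomuto partition with pivot = 35:

Initial array: [18, 13, 11, 31, 30, 22, 8, 13, 35]

arr[0]=18 <= 35: swap with position 0, array becomes [18, 13, 11, 31, 30, 22, 8, 13, 35]
arr[1]=13 <= 35: swap with position 1, array becomes [18, 13, 11, 31, 30, 22, 8, 13, 35]
arr[2]=11 <= 35: swap with position 2, array becomes [18, 13, 11, 31, 30, 22, 8, 13, 35]
arr[3]=31 <= 35: swap with position 3, array becomes [18, 13, 11, 31, 30, 22, 8, 13, 35]
arr[4]=30 <= 35: swap with position 4, array becomes [18, 13, 11, 31, 30, 22, 8, 13, 35]
arr[5]=22 <= 35: swap with position 5, array becomes [18, 13, 11, 31, 30, 22, 8, 13, 35]
arr[6]=8 <= 35: swap with position 6, array becomes [18, 13, 11, 31, 30, 22, 8, 13, 35]
arr[7]=13 <= 35: swap with position 7, array becomes [18, 13, 11, 31, 30, 22, 8, 13, 35]

Place pivot at position 8: [18, 13, 11, 31, 30, 22, 8, 13, 35]
Pivot position: 8

After partitioning with pivot 35, the array becomes [18, 13, 11, 31, 30, 22, 8, 13, 35]. The pivot is placed at index 8. All elements to the left of the pivot are <= 35, and all elements to the right are > 35.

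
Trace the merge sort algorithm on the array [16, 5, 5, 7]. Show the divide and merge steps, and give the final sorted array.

Merge sort trace:

Split: [16, 5, 5, 7] -> [16, 5] and [5, 7]
  Split: [16, 5] -> [16] and [5]
  Merge: [16] + [5] -> [5, 16]
  Split: [5, 7] -> [5] and [7]
  Merge: [5] + [7] -> [5, 7]
Merge: [5, 16] + [5, 7] -> [5, 5, 7, 16]

Final sorted array: [5, 5, 7, 16]

The merge sort proceeds by recursively splitting the array and merging sorted halves.
After all merges, the sorted array is [5, 5, 7, 16].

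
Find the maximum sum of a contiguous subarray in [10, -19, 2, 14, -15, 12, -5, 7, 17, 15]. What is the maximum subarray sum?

Using Kadane's algorithm on [10, -19, 2, 14, -15, 12, -5, 7, 17, 15]:

Scanning through the array:
Position 1 (value -19): max_ending_here = -9, max_so_far = 10
Position 2 (value 2): max_ending_here = 2, max_so_far = 10
Position 3 (value 14): max_ending_here = 16, max_so_far = 16
Position 4 (value -15): max_ending_here = 1, max_so_far = 16
Position 5 (value 12): max_ending_here = 13, max_so_far = 16
Position 6 (value -5): max_ending_here = 8, max_so_far = 16
Position 7 (value 7): max_ending_here = 15, max_so_far = 16
Position 8 (value 17): max_ending_here = 32, max_so_far = 32
Position 9 (value 15): max_ending_here = 47, max_so_far = 47

Maximum subarray: [2, 14, -15, 12, -5, 7, 17, 15]
Maximum sum: 47

The maximum subarray is [2, 14, -15, 12, -5, 7, 17, 15] with sum 47. This subarray runs from index 2 to index 9.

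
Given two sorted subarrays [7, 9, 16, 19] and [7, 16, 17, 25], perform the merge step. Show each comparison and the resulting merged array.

Merging process:

Compare 7 vs 7: take 7 from left. Merged: [7]
Compare 9 vs 7: take 7 from right. Merged: [7, 7]
Compare 9 vs 16: take 9 from left. Merged: [7, 7, 9]
Compare 16 vs 16: take 16 from left. Merged: [7, 7, 9, 16]
Compare 19 vs 16: take 16 from right. Merged: [7, 7, 9, 16, 16]
Compare 19 vs 17: take 17 from right. Merged: [7, 7, 9, 16, 16, 17]
Compare 19 vs 25: take 19 from left. Merged: [7, 7, 9, 16, 16, 17, 19]
Append remaining from right: [25]. Merged: [7, 7, 9, 16, 16, 17, 19, 25]

Final merged array: [7, 7, 9, 16, 16, 17, 19, 25]
Total comparisons: 7

The merged array is [7, 7, 9, 16, 16, 17, 19, 25], requiring 7 comparisons. The merge step runs in O(n) time where n is the total number of elements.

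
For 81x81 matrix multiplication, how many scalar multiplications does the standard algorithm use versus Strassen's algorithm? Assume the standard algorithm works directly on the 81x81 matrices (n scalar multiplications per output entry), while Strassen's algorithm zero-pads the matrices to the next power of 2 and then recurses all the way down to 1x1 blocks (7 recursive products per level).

Matrix multiplication for 81x81 matrices:

Strassen's algorithm requires power-of-2 dimensions. Pad 81x81 to 128x128 (next power of 2).

Standard algorithm: 81^3 = 531441 multiplications
Strassen's algorithm: 7^(log2(128)) = 7^7 = 823543 multiplications
Difference: 531441 - 823543 = -292102 (Strassen uses MORE here due to padding overhead — for small or just-over-power-of-2 n, padding can outweigh the per-level savings)

Standard: 531441 multiplications (81^3). Strassen: 823543 multiplications (7^7, after padding to 128x128). Strassen reduces 8 recursive multiplications to 7 at each level.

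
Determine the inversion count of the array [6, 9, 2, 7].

Finding inversions in [6, 9, 2, 7]:

(0, 2): arr[0]=6 > arr[2]=2
(1, 2): arr[1]=9 > arr[2]=2
(1, 3): arr[1]=9 > arr[3]=7

Total inversions: 3

The array has 3 inversion(s): (0,2), (1,2), (1,3). Each pair (i,j) satisfies i < j and arr[i] > arr[j].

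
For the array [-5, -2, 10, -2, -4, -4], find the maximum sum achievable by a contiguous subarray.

Using Kadane's algorithm on [-5, -2, 10, -2, -4, -4]:

Scanning through the array:
Position 1 (value -2): max_ending_here = -2, max_so_far = -2
Position 2 (value 10): max_ending_here = 10, max_so_far = 10
Position 3 (value -2): max_ending_here = 8, max_so_far = 10
Position 4 (value -4): max_ending_here = 4, max_so_far = 10
Position 5 (value -4): max_ending_here = 0, max_so_far = 10

Maximum subarray: [10]
Maximum sum: 10

The maximum subarray is [10] with sum 10. This subarray runs from index 2 to index 2.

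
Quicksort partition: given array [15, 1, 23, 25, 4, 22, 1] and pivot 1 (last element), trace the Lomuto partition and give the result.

Lomuto partition with pivot = 1:

Initial array: [15, 1, 23, 25, 4, 22, 1]

arr[0]=15 > 1: no swap
arr[1]=1 <= 1: swap with position 0, array becomes [1, 15, 23, 25, 4, 22, 1]
arr[2]=23 > 1: no swap
arr[3]=25 > 1: no swap
arr[4]=4 > 1: no swap
arr[5]=22 > 1: no swap

Place pivot at position 1: [1, 1, 23, 25, 4, 22, 15]
Pivot position: 1

After partitioning with pivot 1, the array becomes [1, 1, 23, 25, 4, 22, 15]. The pivot is placed at index 1. All elements to the left of the pivot are <= 1, and all elements to the right are > 1.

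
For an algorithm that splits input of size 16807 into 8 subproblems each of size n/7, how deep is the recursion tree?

For divide and conquer with division factor 7:

Problem sizes at each level:
Level 0: 16807
Level 1: 2401
Level 2: 343
Level 3: 49
Level 4: 7
Level 5: 1

The root is level 0 and the size-1 base case is level 5 (the tree spans levels 0 through 5, i.e. 6 levels counting the root), so the depth is the number of divisions: log_7(16807) = 5

The recursion tree depth is log_7(16807) = 5. At each level, the problem size is divided by 7, so it takes 5 divisions to reduce to a base case of size 1. The algorithm makes 8 recursive calls at each level.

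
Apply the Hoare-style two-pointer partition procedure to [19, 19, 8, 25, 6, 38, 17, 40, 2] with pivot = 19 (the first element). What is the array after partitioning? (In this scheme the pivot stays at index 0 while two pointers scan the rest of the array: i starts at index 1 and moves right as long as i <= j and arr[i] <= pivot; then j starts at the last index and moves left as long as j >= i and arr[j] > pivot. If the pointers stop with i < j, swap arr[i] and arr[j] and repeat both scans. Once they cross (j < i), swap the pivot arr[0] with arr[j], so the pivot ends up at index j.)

Hoare-style two-pointer partition with pivot = 19:

Initial array: [19, 19, 8, 25, 6, 38, 17, 40, 2]

Pointers start at i = 1, j = 8.
i stops at index 3 (arr[3]=25 > 19), j stops at index 8 (arr[8]=2 <= 19): swap arr[3] and arr[8], array becomes [19, 19, 8, 2, 6, 38, 17, 40, 25]
i stops at index 5 (arr[5]=38 > 19), j stops at index 6 (arr[6]=17 <= 19): swap arr[5] and arr[6], array becomes [19, 19, 8, 2, 6, 17, 38, 40, 25]
i ends at 6, j ends at 5: the pointers have crossed (j < i), so scanning stops.

Swap pivot arr[0] with arr[5] to place pivot at position 5: [17, 19, 8, 2, 6, 19, 38, 40, 25]
Pivot position: 5

After partitioning with pivot 19, the array becomes [17, 19, 8, 2, 6, 19, 38, 40, 25]. The pivot is placed at index 5. All elements to the left of the pivot are <= 19, and all elements to the right are > 19.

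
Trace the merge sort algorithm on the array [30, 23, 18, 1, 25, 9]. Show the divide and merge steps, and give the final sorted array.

Merge sort trace:

Split: [30, 23, 18, 1, 25, 9] -> [30, 23, 18] and [1, 25, 9]
  Split: [30, 23, 18] -> [30] and [23, 18]
    Split: [23, 18] -> [23] and [18]
    Merge: [23] + [18] -> [18, 23]
  Merge: [30] + [18, 23] -> [18, 23, 30]
  Split: [1, 25, 9] -> [1] and [25, 9]
    Split: [25, 9] -> [25] and [9]
    Merge: [25] + [9] -> [9, 25]
  Merge: [1] + [9, 25] -> [1, 9, 25]
Merge: [18, 23, 30] + [1, 9, 25] -> [1, 9, 18, 23, 25, 30]

Final sorted array: [1, 9, 18, 23, 25, 30]

The merge sort proceeds by recursively splitting the array and merging sorted halves.
After all merges, the sorted array is [1, 9, 18, 23, 25, 30].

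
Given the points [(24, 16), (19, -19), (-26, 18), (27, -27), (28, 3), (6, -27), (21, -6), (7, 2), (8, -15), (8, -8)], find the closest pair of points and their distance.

Computing all pairwise distances among 10 points:

d((24, 16), (19, -19)) = 35.3553
d((24, 16), (-26, 18)) = 50.04
d((24, 16), (27, -27)) = 43.1045
d((24, 16), (28, 3)) = 13.6015
d((24, 16), (6, -27)) = 46.6154
d((24, 16), (21, -6)) = 22.2036
d((24, 16), (7, 2)) = 22.0227
d((24, 16), (8, -15)) = 34.8855
d((24, 16), (8, -8)) = 28.8444
d((19, -19), (-26, 18)) = 58.258
d((19, -19), (27, -27)) = 11.3137
d((19, -19), (28, 3)) = 23.7697
d((19, -19), (6, -27)) = 15.2643
d((19, -19), (21, -6)) = 13.1529
d((19, -19), (7, 2)) = 24.1868
d((19, -19), (8, -15)) = 11.7047
d((19, -19), (8, -8)) = 15.5563
d((-26, 18), (27, -27)) = 69.527
d((-26, 18), (28, 3)) = 56.0446
d((-26, 18), (6, -27)) = 55.2178
d((-26, 18), (21, -6)) = 52.7731
d((-26, 18), (7, 2)) = 36.6742
d((-26, 18), (8, -15)) = 47.3814
d((-26, 18), (8, -8)) = 42.8019
d((27, -27), (28, 3)) = 30.0167
d((27, -27), (6, -27)) = 21.0
d((27, -27), (21, -6)) = 21.8403
d((27, -27), (7, 2)) = 35.2278
d((27, -27), (8, -15)) = 22.4722
d((27, -27), (8, -8)) = 26.8701
d((28, 3), (6, -27)) = 37.2022
d((28, 3), (21, -6)) = 11.4018
d((28, 3), (7, 2)) = 21.0238
d((28, 3), (8, -15)) = 26.9072
d((28, 3), (8, -8)) = 22.8254
d((6, -27), (21, -6)) = 25.807
d((6, -27), (7, 2)) = 29.0172
d((6, -27), (8, -15)) = 12.1655
d((6, -27), (8, -8)) = 19.105
d((21, -6), (7, 2)) = 16.1245
d((21, -6), (8, -15)) = 15.8114
d((21, -6), (8, -8)) = 13.1529
d((7, 2), (8, -15)) = 17.0294
d((7, 2), (8, -8)) = 10.0499
d((8, -15), (8, -8)) = 7.0 <-- minimum

Closest pair: (8, -15) and (8, -8) with distance 7.0

The closest pair is (8, -15) and (8, -8) with Euclidean distance 7.0. For 10 points, brute-force pairwise comparison is shown above. For large n, the divide-and-conquer algorithm (sort by x, recurse on halves, check the dividing strip) achieves O(n log n).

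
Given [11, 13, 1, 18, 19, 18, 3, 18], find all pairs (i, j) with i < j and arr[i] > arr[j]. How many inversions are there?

Finding inversions in [11, 13, 1, 18, 19, 18, 3, 18]:

(0, 2): arr[0]=11 > arr[2]=1
(0, 6): arr[0]=11 > arr[6]=3
(1, 2): arr[1]=13 > arr[2]=1
(1, 6): arr[1]=13 > arr[6]=3
(3, 6): arr[3]=18 > arr[6]=3
(4, 5): arr[4]=19 > arr[5]=18
(4, 6): arr[4]=19 > arr[6]=3
(4, 7): arr[4]=19 > arr[7]=18
(5, 6): arr[5]=18 > arr[6]=3

Total inversions: 9

The array has 9 inversion(s): (0,2), (0,6), (1,2), (1,6), (3,6), (4,5), (4,6), (4,7), (5,6). Each pair (i,j) satisfies i < j and arr[i] > arr[j].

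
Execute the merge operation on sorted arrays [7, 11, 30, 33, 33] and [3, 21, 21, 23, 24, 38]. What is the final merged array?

Merging process:

Compare 7 vs 3: take 3 from right. Merged: [3]
Compare 7 vs 21: take 7 from left. Merged: [3, 7]
Compare 11 vs 21: take 11 from left. Merged: [3, 7, 11]
Compare 30 vs 21: take 21 from right. Merged: [3, 7, 11, 21]
Compare 30 vs 21: take 21 from right. Merged: [3, 7, 11, 21, 21]
Compare 30 vs 23: take 23 from right. Merged: [3, 7, 11, 21, 21, 23]
Compare 30 vs 24: take 24 from right. Merged: [3, 7, 11, 21, 21, 23, 24]
Compare 30 vs 38: take 30 from left. Merged: [3, 7, 11, 21, 21, 23, 24, 30]
Compare 33 vs 38: take 33 from left. Merged: [3, 7, 11, 21, 21, 23, 24, 30, 33]
Compare 33 vs 38: take 33 from left. Merged: [3, 7, 11, 21, 21, 23, 24, 30, 33, 33]
Append remaining from right: [38]. Merged: [3, 7, 11, 21, 21, 23, 24, 30, 33, 33, 38]

Final merged array: [3, 7, 11, 21, 21, 23, 24, 30, 33, 33, 38]
Total comparisons: 10

The merged array is [3, 7, 11, 21, 21, 23, 24, 30, 33, 33, 38], requiring 10 comparisons. The merge step runs in O(n) time where n is the total number of elements.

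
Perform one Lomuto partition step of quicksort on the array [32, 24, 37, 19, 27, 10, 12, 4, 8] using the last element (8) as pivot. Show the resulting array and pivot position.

Lomuto partition with pivot = 8:

Initial array: [32, 24, 37, 19, 27, 10, 12, 4, 8]

arr[0]=32 > 8: no swap
arr[1]=24 > 8: no swap
arr[2]=37 > 8: no swap
arr[3]=19 > 8: no swap
arr[4]=27 > 8: no swap
arr[5]=10 > 8: no swap
arr[6]=12 > 8: no swap
arr[7]=4 <= 8: swap with position 0, array becomes [4, 24, 37, 19, 27, 10, 12, 32, 8]

Place pivot at position 1: [4, 8, 37, 19, 27, 10, 12, 32, 24]
Pivot position: 1

After partitioning with pivot 8, the array becomes [4, 8, 37, 19, 27, 10, 12, 32, 24]. The pivot is placed at index 1. All elements to the left of the pivot are <= 8, and all elements to the right are > 8.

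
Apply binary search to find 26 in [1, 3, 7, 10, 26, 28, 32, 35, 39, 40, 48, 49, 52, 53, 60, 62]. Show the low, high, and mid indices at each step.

Binary search for 26 in [1, 3, 7, 10, 26, 28, 32, 35, 39, 40, 48, 49, 52, 53, 60, 62]:

lo=0, hi=15, mid=7, arr[mid]=35 -> 35 > 26, search left half
lo=0, hi=6, mid=3, arr[mid]=10 -> 10 < 26, search right half
lo=4, hi=6, mid=5, arr[mid]=28 -> 28 > 26, search left half
lo=4, hi=4, mid=4, arr[mid]=26 -> Found target at index 4!

Binary search finds 26 at index 4 after 4 comparisons. The search repeatedly halves the search space by comparing with the middle element.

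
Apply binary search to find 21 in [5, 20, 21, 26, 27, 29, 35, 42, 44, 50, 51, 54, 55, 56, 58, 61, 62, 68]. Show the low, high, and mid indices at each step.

Binary search for 21 in [5, 20, 21, 26, 27, 29, 35, 42, 44, 50, 51, 54, 55, 56, 58, 61, 62, 68]:

lo=0, hi=17, mid=8, arr[mid]=44 -> 44 > 21, search left half
lo=0, hi=7, mid=3, arr[mid]=26 -> 26 > 21, search left half
lo=0, hi=2, mid=1, arr[mid]=20 -> 20 < 21, search right half
lo=2, hi=2, mid=2, arr[mid]=21 -> Found target at index 2!

Binary search finds 21 at index 2 after 4 comparisons. The search repeatedly halves the search space by comparing with the middle element.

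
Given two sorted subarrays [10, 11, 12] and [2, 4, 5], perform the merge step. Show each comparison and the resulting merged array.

Merging process:

Compare 10 vs 2: take 2 from right. Merged: [2]
Compare 10 vs 4: take 4 from right. Merged: [2, 4]
Compare 10 vs 5: take 5 from right. Merged: [2, 4, 5]
Append remaining from left: [10, 11, 12]. Merged: [2, 4, 5, 10, 11, 12]

Final merged array: [2, 4, 5, 10, 11, 12]
Total comparisons: 3

The merged array is [2, 4, 5, 10, 11, 12], requiring 3 comparisons. The merge step runs in O(n) time where n is the total number of elements.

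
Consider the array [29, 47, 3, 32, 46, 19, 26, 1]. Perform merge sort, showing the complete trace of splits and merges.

Merge sort trace:

Split: [29, 47, 3, 32, 46, 19, 26, 1] -> [29, 47, 3, 32] and [46, 19, 26, 1]
  Split: [29, 47, 3, 32] -> [29, 47] and [3, 32]
    Split: [29, 47] -> [29] and [47]
    Merge: [29] + [47] -> [29, 47]
    Split: [3, 32] -> [3] and [32]
    Merge: [3] + [32] -> [3, 32]
  Merge: [29, 47] + [3, 32] -> [3, 29, 32, 47]
  Split: [46, 19, 26, 1] -> [46, 19] and [26, 1]
    Split: [46, 19] -> [46] and [19]
    Merge: [46] + [19] -> [19, 46]
    Split: [26, 1] -> [26] and [1]
    Merge: [26] + [1] -> [1, 26]
  Merge: [19, 46] + [1, 26] -> [1, 19, 26, 46]
Merge: [3, 29, 32, 47] + [1, 19, 26, 46] -> [1, 3, 19, 26, 29, 32, 46, 47]

Final sorted array: [1, 3, 19, 26, 29, 32, 46, 47]

The merge sort proceeds by recursively splitting the array and merging sorted halves.
After all merges, the sorted array is [1, 3, 19, 26, 29, 32, 46, 47].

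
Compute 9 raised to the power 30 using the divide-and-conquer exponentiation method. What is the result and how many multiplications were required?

Computing 9^30 by squaring (build up from 9^1; each line after the first costs one multiplication):

9^1 = 9
9^2 = (9^1)^2 = 9^2 = 81
9^3 = 9 * 9^2 = 9 * 81 = 729
9^6 = (9^3)^2 = 729^2 = 531441
9^7 = 9 * 9^6 = 9 * 531441 = 4782969
9^14 = (9^7)^2 = 4782969^2 = 22876792454961
9^15 = 9 * 9^14 = 9 * 22876792454961 = 205891132094649
9^30 = (9^15)^2 = 205891132094649^2 = 42391158275216203514294433201

Result: 42391158275216203514294433201
Multiplications needed: 7 (7 lines after 9^1)

9^30 = 42391158275216203514294433201. Using exponentiation by squaring, this requires 7 multiplications. The key idea: if the exponent is even, square the half-power; if odd, multiply by the base once.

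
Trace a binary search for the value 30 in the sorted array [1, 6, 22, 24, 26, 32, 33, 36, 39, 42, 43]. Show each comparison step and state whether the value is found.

Binary search for 30 in [1, 6, 22, 24, 26, 32, 33, 36, 39, 42, 43]:

lo=0, hi=10, mid=5, arr[mid]=32 -> 32 > 30, search left half
lo=0, hi=4, mid=2, arr[mid]=22 -> 22 < 30, search right half
lo=3, hi=4, mid=3, arr[mid]=24 -> 24 < 30, search right half
lo=4, hi=4, mid=4, arr[mid]=26 -> 26 < 30, search right half
lo=5 > hi=4, target 30 not found

Binary search determines that 30 is not in the array after 4 comparisons. The search space was exhausted without finding the target.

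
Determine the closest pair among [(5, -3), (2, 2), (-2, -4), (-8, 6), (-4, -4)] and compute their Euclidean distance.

Computing all pairwise distances among 5 points:

d((5, -3), (2, 2)) = 5.831
d((5, -3), (-2, -4)) = 7.0711
d((5, -3), (-8, 6)) = 15.8114
d((5, -3), (-4, -4)) = 9.0554
d((2, 2), (-2, -4)) = 7.2111
d((2, 2), (-8, 6)) = 10.7703
d((2, 2), (-4, -4)) = 8.4853
d((-2, -4), (-8, 6)) = 11.6619
d((-2, -4), (-4, -4)) = 2.0 <-- minimum
d((-8, 6), (-4, -4)) = 10.7703

Closest pair: (-2, -4) and (-4, -4) with distance 2.0

The closest pair is (-2, -4) and (-4, -4) with Euclidean distance 2.0. For 5 points, brute-force pairwise comparison is shown above. For large n, the divide-and-conquer algorithm (sort by x, recurse on halves, check the dividing strip) achieves O(n log n).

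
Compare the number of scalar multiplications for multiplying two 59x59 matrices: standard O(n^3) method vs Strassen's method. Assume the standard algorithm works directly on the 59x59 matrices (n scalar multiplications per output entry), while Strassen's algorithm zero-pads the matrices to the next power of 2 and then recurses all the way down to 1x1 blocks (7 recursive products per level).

Matrix multiplication for 59x59 matrices:

Strassen's algorithm requires power-of-2 dimensions. Pad 59x59 to 64x64 (next power of 2).

Standard algorithm: 59^3 = 205379 multiplications
Strassen's algorithm: 7^(log2(64)) = 7^6 = 117649 multiplications
Savings: 205379 - 117649 = 87730 multiplications

Standard: 205379 multiplications (59^3). Strassen: 117649 multiplications (7^6, after padding to 64x64). Strassen reduces 8 recursive multiplications to 7 at each level.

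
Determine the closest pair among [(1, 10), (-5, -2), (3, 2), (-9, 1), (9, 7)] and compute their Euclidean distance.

Computing all pairwise distances among 5 points:

d((1, 10), (-5, -2)) = 13.4164
d((1, 10), (3, 2)) = 8.2462
d((1, 10), (-9, 1)) = 13.4536
d((1, 10), (9, 7)) = 8.544
d((-5, -2), (3, 2)) = 8.9443
d((-5, -2), (-9, 1)) = 5.0 <-- minimum
d((-5, -2), (9, 7)) = 16.6433
d((3, 2), (-9, 1)) = 12.0416
d((3, 2), (9, 7)) = 7.8102
d((-9, 1), (9, 7)) = 18.9737

Closest pair: (-5, -2) and (-9, 1) with distance 5.0

The closest pair is (-5, -2) and (-9, 1) with Euclidean distance 5.0. For 5 points, brute-force pairwise comparison is shown above. For large n, the divide-and-conquer algorithm (sort by x, recurse on halves, check the dividing strip) achieves O(n log n).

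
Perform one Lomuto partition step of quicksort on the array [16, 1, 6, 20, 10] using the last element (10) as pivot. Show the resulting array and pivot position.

Lomuto partition with pivot = 10:

Initial array: [16, 1, 6, 20, 10]

arr[0]=16 > 10: no swap
arr[1]=1 <= 10: swap with position 0, array becomes [1, 16, 6, 20, 10]
arr[2]=6 <= 10: swap with position 1, array becomes [1, 6, 16, 20, 10]
arr[3]=20 > 10: no swap

Place pivot at position 2: [1, 6, 10, 20, 16]
Pivot position: 2

After partitioning with pivot 10, the array becomes [1, 6, 10, 20, 16]. The pivot is placed at index 2. All elements to the left of the pivot are <= 10, and all elements to the right are > 10.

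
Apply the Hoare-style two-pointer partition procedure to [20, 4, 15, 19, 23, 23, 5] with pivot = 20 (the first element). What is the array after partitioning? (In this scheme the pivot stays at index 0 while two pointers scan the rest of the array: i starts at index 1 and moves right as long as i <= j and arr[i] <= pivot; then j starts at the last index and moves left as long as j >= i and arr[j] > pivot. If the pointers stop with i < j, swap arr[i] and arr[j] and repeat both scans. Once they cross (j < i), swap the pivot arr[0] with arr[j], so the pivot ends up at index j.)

Hoare-style two-pointer partition with pivot = 20:

Initial array: [20, 4, 15, 19, 23, 23, 5]

Pointers start at i = 1, j = 6.
i stops at index 4 (arr[4]=23 > 20), j stops at index 6 (arr[6]=5 <= 20): swap arr[4] and arr[6], array becomes [20, 4, 15, 19, 5, 23, 23]
i ends at 5, j ends at 4: the pointers have crossed (j < i), so scanning stops.

Swap pivot arr[0] with arr[4] to place pivot at position 4: [5, 4, 15, 19, 20, 23, 23]
Pivot position: 4

After partitioning with pivot 20, the array becomes [5, 4, 15, 19, 20, 23, 23]. The pivot is placed at index 4. All elements to the left of the pivot are <= 20, and all elements to the right are > 20.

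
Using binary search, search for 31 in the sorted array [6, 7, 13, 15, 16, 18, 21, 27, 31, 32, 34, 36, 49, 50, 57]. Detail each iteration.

Binary search for 31 in [6, 7, 13, 15, 16, 18, 21, 27, 31, 32, 34, 36, 49, 50, 57]:

lo=0, hi=14, mid=7, arr[mid]=27 -> 27 < 31, search right half
lo=8, hi=14, mid=11, arr[mid]=36 -> 36 > 31, search left half
lo=8, hi=10, mid=9, arr[mid]=32 -> 32 > 31, search left half
lo=8, hi=8, mid=8, arr[mid]=31 -> Found target at index 8!

Binary search finds 31 at index 8 after 4 comparisons. The search repeatedly halves the search space by comparing with the middle element.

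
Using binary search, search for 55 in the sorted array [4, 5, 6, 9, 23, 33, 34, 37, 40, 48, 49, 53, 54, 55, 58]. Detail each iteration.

Binary search for 55 in [4, 5, 6, 9, 23, 33, 34, 37, 40, 48, 49, 53, 54, 55, 58]:

lo=0, hi=14, mid=7, arr[mid]=37 -> 37 < 55, search right half
lo=8, hi=14, mid=11, arr[mid]=53 -> 53 < 55, search right half
lo=12, hi=14, mid=13, arr[mid]=55 -> Found target at index 13!

Binary search finds 55 at index 13 after 3 comparisons. The search repeatedly halves the search space by comparing with the middle element.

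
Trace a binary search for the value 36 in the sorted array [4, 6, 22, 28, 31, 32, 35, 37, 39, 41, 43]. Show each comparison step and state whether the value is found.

Binary search for 36 in [4, 6, 22, 28, 31, 32, 35, 37, 39, 41, 43]:

lo=0, hi=10, mid=5, arr[mid]=32 -> 32 < 36, search right half
lo=6, hi=10, mid=8, arr[mid]=39 -> 39 > 36, search left half
lo=6, hi=7, mid=6, arr[mid]=35 -> 35 < 36, search right half
lo=7, hi=7, mid=7, arr[mid]=37 -> 37 > 36, search left half
lo=7 > hi=6, target 36 not found

Binary search determines that 36 is not in the array after 4 comparisons. The search space was exhausted without finding the target.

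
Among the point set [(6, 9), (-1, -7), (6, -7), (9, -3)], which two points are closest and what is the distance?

Computing all pairwise distances among 4 points:

d((6, 9), (-1, -7)) = 17.4642
d((6, 9), (6, -7)) = 16.0
d((6, 9), (9, -3)) = 12.3693
d((-1, -7), (6, -7)) = 7.0
d((-1, -7), (9, -3)) = 10.7703
d((6, -7), (9, -3)) = 5.0 <-- minimum

Closest pair: (6, -7) and (9, -3) with distance 5.0

The closest pair is (6, -7) and (9, -3) with Euclidean distance 5.0. For 4 points, brute-force pairwise comparison is shown above. For large n, the divide-and-conquer algorithm (sort by x, recurse on halves, check the dividing strip) achieves O(n log n).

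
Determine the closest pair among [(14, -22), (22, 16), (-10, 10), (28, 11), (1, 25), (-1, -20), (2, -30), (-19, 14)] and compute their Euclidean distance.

Computing all pairwise distances among 8 points:

d((14, -22), (22, 16)) = 38.833
d((14, -22), (-10, 10)) = 40.0
d((14, -22), (28, 11)) = 35.8469
d((14, -22), (1, 25)) = 48.7647
d((14, -22), (-1, -20)) = 15.1327
d((14, -22), (2, -30)) = 14.4222
d((14, -22), (-19, 14)) = 48.8365
d((22, 16), (-10, 10)) = 32.5576
d((22, 16), (28, 11)) = 7.8102 <-- minimum
d((22, 16), (1, 25)) = 22.8473
d((22, 16), (-1, -20)) = 42.72
d((22, 16), (2, -30)) = 50.1597
d((22, 16), (-19, 14)) = 41.0488
d((-10, 10), (28, 11)) = 38.0132
d((-10, 10), (1, 25)) = 18.6011
d((-10, 10), (-1, -20)) = 31.3209
d((-10, 10), (2, -30)) = 41.7612
d((-10, 10), (-19, 14)) = 9.8489
d((28, 11), (1, 25)) = 30.4138
d((28, 11), (-1, -20)) = 42.45
d((28, 11), (2, -30)) = 48.5489
d((28, 11), (-19, 14)) = 47.0956
d((1, 25), (-1, -20)) = 45.0444
d((1, 25), (2, -30)) = 55.0091
d((1, 25), (-19, 14)) = 22.8254
d((-1, -20), (2, -30)) = 10.4403
d((-1, -20), (-19, 14)) = 38.4708
d((2, -30), (-19, 14)) = 48.7545

Closest pair: (22, 16) and (28, 11) with distance 7.8102

The closest pair is (22, 16) and (28, 11) with Euclidean distance 7.8102. For 8 points, brute-force pairwise comparison is shown above. For large n, the divide-and-conquer algorithm (sort by x, recurse on halves, check the dividing strip) achieves O(n log n).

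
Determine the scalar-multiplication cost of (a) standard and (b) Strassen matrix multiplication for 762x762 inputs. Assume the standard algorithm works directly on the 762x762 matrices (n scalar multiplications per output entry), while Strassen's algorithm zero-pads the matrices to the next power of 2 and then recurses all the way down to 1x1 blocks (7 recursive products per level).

Matrix multiplication for 762x762 matrices:

Strassen's algorithm requires power-of-2 dimensions. Pad 762x762 to 1024x1024 (next power of 2).

Standard algorithm: 762^3 = 442450728 multiplications
Strassen's algorithm: 7^(log2(1024)) = 7^10 = 282475249 multiplications
Savings: 442450728 - 282475249 = 159975479 multiplications

Standard: 442450728 multiplications (762^3). Strassen: 282475249 multiplications (7^10, after padding to 1024x1024). Strassen reduces 8 recursive multiplications to 7 at each level.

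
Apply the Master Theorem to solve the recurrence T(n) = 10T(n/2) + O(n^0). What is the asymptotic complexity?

Master Theorem for T(n) = 10T(n/2) + O(n^0):

a = 10, b = 2, c = 0
log_b(a) = log_2(10) = 3.3219

Case 1: c = 0 < log_2(10) = 3.3219
T(n) = O(n^(log_2 10))

For T(n) = 10T(n/2) + O(n^0): log_2(10) = 3.3219. This is Case 1 of the Master Theorem (c < log_b(a), work dominated by leaves), giving O(n^(log_2 10)).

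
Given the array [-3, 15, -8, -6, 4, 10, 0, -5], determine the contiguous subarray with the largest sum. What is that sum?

Using Kadane's algorithm on [-3, 15, -8, -6, 4, 10, 0, -5]:

Scanning through the array:
Position 1 (value 15): max_ending_here = 15, max_so_far = 15
Position 2 (value -8): max_ending_here = 7, max_so_far = 15
Position 3 (value -6): max_ending_here = 1, max_so_far = 15
Position 4 (value 4): max_ending_here = 5, max_so_far = 15
Position 5 (value 10): max_ending_here = 15, max_so_far = 15
Position 6 (value 0): max_ending_here = 15, max_so_far = 15
Position 7 (value -5): max_ending_here = 10, max_so_far = 15

Maximum subarray: [15]
Maximum sum: 15

The maximum subarray is [15] with sum 15. This subarray runs from index 1 to index 1.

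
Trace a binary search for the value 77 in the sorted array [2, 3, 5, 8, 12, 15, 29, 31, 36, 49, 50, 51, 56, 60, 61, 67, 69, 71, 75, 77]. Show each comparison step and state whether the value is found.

Binary search for 77 in [2, 3, 5, 8, 12, 15, 29, 31, 36, 49, 50, 51, 56, 60, 61, 67, 69, 71, 75, 77]:

lo=0, hi=19, mid=9, arr[mid]=49 -> 49 < 77, search right half
lo=10, hi=19, mid=14, arr[mid]=61 -> 61 < 77, search right half
lo=15, hi=19, mid=17, arr[mid]=71 -> 71 < 77, search right half
lo=18, hi=19, mid=18, arr[mid]=75 -> 75 < 77, search right half
lo=19, hi=19, mid=19, arr[mid]=77 -> Found target at index 19!

Binary search finds 77 at index 19 after 5 comparisons. The search repeatedly halves the search space by comparing with the middle element.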